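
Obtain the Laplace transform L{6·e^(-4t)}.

L{e^(at)} = 1/(s-a), so L{e^(-4t)} = 1/(s+4). Then L{6·e^(-4t)} = 6/(s+4)

Final answer: 6/(s+4)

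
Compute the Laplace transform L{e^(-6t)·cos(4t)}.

L{e^(at)·cos(ωt)} = (s-a)/((s-a)² + ω²), so L{e^(-6t)·cos(4t)} = (s+6)/((s+6)² + 16)

Final answer: (s+6)/((s+6)² + 16)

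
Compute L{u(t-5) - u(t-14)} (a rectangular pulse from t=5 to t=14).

L{u(t-a)} = e^(-as)/s. L{u(t-5) - u(t-14)} = (e^(-5s) - e^(-14s))/s

Final answer: (e^(-5s) - e^(-14s))/s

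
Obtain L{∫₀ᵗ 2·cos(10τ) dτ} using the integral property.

L{∫₀ᵗ f(τ)dτ} = F(s)/s with F(s) = 2s/(s² + 100), so the result is (2s/(s² + 100))/s = 2/(s² + 100)

Final answer: 2/(s² + 100)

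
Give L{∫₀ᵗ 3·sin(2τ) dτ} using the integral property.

L{∫₀ᵗ f(τ)dτ} = F(s)/s with F(s) = 6/(s² + 4), so the result is (6/(s² + 4))/s = 6/(s(s² + 4))

Final answer: 6/(s(s² + 4))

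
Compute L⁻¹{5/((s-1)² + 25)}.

Form: b/((s-a)² + b²) → e^(at)sin(bt). With a=1, b=5

Final answer: e^t·sin(5t)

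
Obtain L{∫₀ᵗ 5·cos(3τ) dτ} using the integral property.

L{∫₀ᵗ f(τ)dτ} = F(s)/s with F(s) = 5s/(s² + 9), so the result is (5s/(s² + 9))/s = 5/(s² + 9)

Final answer: 5/(s² + 9)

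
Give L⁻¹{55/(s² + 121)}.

This is the form c·a/(s² + a²) with a = 11, c = 5. L⁻¹ = 5·sin(11t)

Final answer: 5·sin(11t)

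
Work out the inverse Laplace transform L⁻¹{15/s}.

L⁻¹{c/s} = c, so L⁻¹{15/s} = 15

Final answer: 15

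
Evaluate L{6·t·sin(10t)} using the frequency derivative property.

L{sin(10t)} = 10/(s² + 100). By L{t·f(t)} = -F'(s): -d/ds[10/(s² + 100)] = -(10)·(-2s)/(s² + 100)² = 20s/(s² + 100)². Then L{6·t·sin(10t)} = 6·20s/(s² + 100)² = 120s/(s² + 100)²

Final answer: 120s/(s² + 100)²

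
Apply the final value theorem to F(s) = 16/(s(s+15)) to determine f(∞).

f(∞) = lim_{s→0} s·16/(s(s+15)) = lim_{s→0} 16/(s+15) = 16/15 = 16/15

Final answer: 16/15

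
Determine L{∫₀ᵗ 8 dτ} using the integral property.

L{∫₀ᵗ f(τ)dτ} = F(s)/s with f(t) = 8. F(s) = 8/s, so L{∫₀ᵗ 8 dτ} = (8/s)/s = 8/s². (Check: ∫₀ᵗ 8 dτ = 8t.)

Final answer: 8/s²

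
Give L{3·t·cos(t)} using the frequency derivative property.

L{cos(t)} = s/(s² + 1). Derivative: d/ds[s/(s² + 1)] = [(s² + 1) - s·2s]/(s² + 1)² = (1 - s²)/(s² + 1)². So L{t·cos(t)} = -F'(s) = (s² - 1)/(s² + 1)². Then L{3·t·cos(t)} = 3·(s² - 1)/(s² + 1)²

Final answer: 3·(s² - 1)/(s² + 1)²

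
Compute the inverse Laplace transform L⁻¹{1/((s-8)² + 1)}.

Using frequency shift, L⁻¹{1/((s-8)² + 1)} = e^(8t)·sin(t)

Final answer: e^(8t)·sin(t)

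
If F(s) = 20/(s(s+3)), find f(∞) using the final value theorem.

f(∞) = lim_{s→0} s·20/(s(s+3)) = lim_{s→0} 20/(s+3) = 20/3 = 20/3

Final answer: 20/3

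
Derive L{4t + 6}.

L{4t + 6} = 4·L{t} + 6·L{1} = 4/s² + 6/s

Final answer: 4/s² + 6/s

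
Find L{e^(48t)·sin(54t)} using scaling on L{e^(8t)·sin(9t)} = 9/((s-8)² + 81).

Scaling with a=6: L{e^(48t)·sin(54t)} = (1/6) · 9/((s/6-8)² + 81). Simplifying: 54/((s-48)² + 2916)

Final answer: 54/((s-48)² + 2916)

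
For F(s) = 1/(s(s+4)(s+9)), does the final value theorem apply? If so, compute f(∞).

Poles of sF(s) = 1/((s+4)(s+9)) are at s = -4 and s = -9, both in the left half-plane. Theorem applies. f(∞) = lim_{s→0} sF(s) = 1/(4·9) = 1/36

Final answer: 1/36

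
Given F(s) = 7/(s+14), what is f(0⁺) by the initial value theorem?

f(0⁺) = lim_{s→∞} s·7/(s+14) = lim_{s→∞} 7s/(s+14) = 7

Final answer: 7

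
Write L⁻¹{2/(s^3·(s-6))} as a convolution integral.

2/(s^3·(s-6)) = (2/s^3)·(1/(s-6)) = L{t^2}·L{e^(6t)}. So f(t) = t^2*e^(6t) = ∫₀ᵗ τ^2·e^(6(t-τ)) dτ

Final answer: ∫₀ᵗ τ^2·e^(6(t-τ)) dτ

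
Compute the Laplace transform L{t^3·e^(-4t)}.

L{t^n·e^(at)} = n!/(s-a)^(n+1), so L{t^3·e^(-4t)} = 6/(s+4)^4

Final answer: 6/(s+4)^4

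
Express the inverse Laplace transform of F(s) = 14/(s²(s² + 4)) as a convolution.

14/(s²(s² + 4)) = (1/s²)·(14/(s² + 4)) = L{t}·L{7·sin(2t)}. So f(t) = t*(7·sin(2t)) = ∫₀ᵗ 7τ·sin(2(t-τ)) dτ

Final answer: ∫₀ᵗ 7τ·sin(2(t-τ)) dτ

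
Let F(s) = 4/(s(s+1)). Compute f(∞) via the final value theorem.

f(∞) = lim_{s→0} s·4/(s(s+1)) = lim_{s→0} 4/(s+1) = 4/1 = 4

Final answer: 4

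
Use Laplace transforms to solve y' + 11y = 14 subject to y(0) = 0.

sY + 11Y = 14/s. Y = 14/(s(s+11)). Partial fractions: Y = 14/11/s - 14/11/(s+11)

Final answer: y(t) = 14/11(1 - e^(-11t))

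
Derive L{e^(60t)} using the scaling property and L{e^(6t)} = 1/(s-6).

Using L{f(at)} = (1/a)F(s/a) with a=10 and f(t) = e^(6t): L{e^(60t)} = (1/10) · 1/((s/10)-6) = (1/10) · 10/(s-60) = 1/(s-60)

Final answer: 1/(s-60)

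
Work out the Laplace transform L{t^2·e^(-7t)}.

L{t^n·e^(at)} = n!/(s-a)^(n+1), so L{t^2·e^(-7t)} = 2/(s+7)^3

Final answer: 2/(s+7)^3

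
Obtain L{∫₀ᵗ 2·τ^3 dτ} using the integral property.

L{∫₀ᵗ f(τ)dτ} = F(s)/s with f(t) = 2t^3. F(s) = 12/s^4, so L{∫₀ᵗ 2·τ^3 dτ} = (12/s^4)/s = 12/s^5. (Check: ∫₀ᵗ 2·τ^3 dτ = 2t^4/4.)

Final answer: 12/s^5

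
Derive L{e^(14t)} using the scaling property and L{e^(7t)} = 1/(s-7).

Using L{f(at)} = (1/a)F(s/a) with a=2 and f(t) = e^(7t): L{e^(14t)} = (1/2) · 1/((s/2)-7) = (1/2) · 2/(s-14) = 1/(s-14)

Final answer: 1/(s-14)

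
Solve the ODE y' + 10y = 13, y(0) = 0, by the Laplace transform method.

sY + 10Y = 13/s. Y = 13/(s(s+10)). Partial fractions: Y = 13/10/s - 13/10/(s+10)

Final answer: y(t) = 13/10(1 - e^(-10t))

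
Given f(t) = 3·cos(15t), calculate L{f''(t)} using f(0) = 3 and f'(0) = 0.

F(s) = 3s/(s² + 225). L{f''(t)} = s²F(s) - sf(0) - f'(0) = 3s³/(s² + 225) - 3s = (3s³ - 3s(s² + 225))/(s² + 225) = -675s/(s² + 225)

Final answer: -675s/(s² + 225)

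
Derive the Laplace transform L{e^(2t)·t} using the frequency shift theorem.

L{e^(at)·t^n} = n!/(s-a)^(n+1), so L{e^(2t)·t} = 1/(s-2)^2

Final answer: 1/(s-2)^2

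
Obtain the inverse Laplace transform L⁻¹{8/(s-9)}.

L⁻¹{1/(s-a)} = e^(at), so L⁻¹{1/(s-9)} = e^(9t), and L⁻¹{8/(s-9)} = 8·e^(9t)

Final answer: 8·e^(9t)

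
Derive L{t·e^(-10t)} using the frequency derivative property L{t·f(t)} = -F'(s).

L{e^(-10t)} = 1/(s+10). By frequency derivative: L{t·e^(-10t)} = -d/ds[1/(s+10)] = -(-1)/(s+10)² = 1/(s+10)²

Final answer: 1/(s+10)²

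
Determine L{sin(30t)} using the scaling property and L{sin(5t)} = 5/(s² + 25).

Using L{f(at)} = (1/a)F(s/a) with a=6: L{sin(30t)} = (1/6) · 5/((s/6)² + 25) = (1/6) · 5·36/(s² + 900) = 30/(s² + 900)

Final answer: 30/(s² + 900)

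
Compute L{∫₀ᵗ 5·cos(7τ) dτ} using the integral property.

L{∫₀ᵗ f(τ)dτ} = F(s)/s with F(s) = 5s/(s² + 49), so the result is (5s/(s² + 49))/s = 5/(s² + 49)

Final answer: 5/(s² + 49)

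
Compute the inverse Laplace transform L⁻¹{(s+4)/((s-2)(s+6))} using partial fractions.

Using partial fractions, f(t) = (6e^(2t) + 2e^(-6t))/8

Final answer: (6e^(2t) + 2e^(-6t))/8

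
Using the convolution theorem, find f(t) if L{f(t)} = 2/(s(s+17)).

2/(s(s+17)) = (2/s)·(1/(s+17)) = L{2}·L{e^(-17t)}. By convolution, f(t) = 2*e^(-17t) = ∫₀ᵗ 2·e^(-17τ) dτ = 2·(1 - e^(-17t))/17

Final answer: 2·(1 - e^(-17t))/17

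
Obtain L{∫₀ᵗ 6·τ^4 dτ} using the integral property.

L{∫₀ᵗ f(τ)dτ} = F(s)/s with f(t) = 6t^4. F(s) = 144/s^5, so L{∫₀ᵗ 6·τ^4 dτ} = (144/s^5)/s = 144/s^6. (Check: ∫₀ᵗ 6·τ^4 dτ = 6t^5/5.)

Final answer: 144/s^6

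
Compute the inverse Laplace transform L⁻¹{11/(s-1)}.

L⁻¹{1/(s-a)} = e^(at), so L⁻¹{1/(s-1)} = e^t, and L⁻¹{11/(s-1)} = 11·e^t

Final answer: 11·e^t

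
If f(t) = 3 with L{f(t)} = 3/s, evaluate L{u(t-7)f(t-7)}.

Time shift theorem: L{u(t-a)f(t-a)} = e^(-as)F(s). Here a=7, F(s) = 3/s, so L{u(t-7)f(t-7)} = e^(-7s)·3/s

Final answer: e^(-7s)·3/s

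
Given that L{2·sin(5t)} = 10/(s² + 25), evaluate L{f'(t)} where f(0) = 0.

L{f'(t)} = s·F(s) - f(0) = s·10/(s² + 25) - 0 = 10s/(s² + 25)

Final answer: 10s/(s² + 25)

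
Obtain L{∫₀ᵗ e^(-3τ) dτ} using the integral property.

L{∫₀ᵗ f(τ)dτ} = F(s)/s with F(s) = 1/(s+3), so L{∫₀ᵗ e^(-3τ) dτ} = 1/(s(s+3))

Final answer: 1/(s(s+3))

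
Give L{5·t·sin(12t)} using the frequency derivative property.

L{sin(12t)} = 12/(s² + 144). By L{t·f(t)} = -F'(s): -d/ds[12/(s² + 144)] = -(12)·(-2s)/(s² + 144)² = 24s/(s² + 144)². Then L{5·t·sin(12t)} = 5·24s/(s² + 144)² = 120s/(s² + 144)²

Final answer: 120s/(s² + 144)²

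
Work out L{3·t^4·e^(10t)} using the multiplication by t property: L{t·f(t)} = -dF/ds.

Using L{t^n·e^(at)} = n!/(s-a)^(n+1), L{t^4·e^(10t)} = 24/(s-10)^5, so L{3·t^4·e^(10t)} = 3·24/(s-10)^5 = 72/(s-10)^5

Final answer: 72/(s-10)^5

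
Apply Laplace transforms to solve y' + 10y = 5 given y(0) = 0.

sY + 10Y = 5/s. Y = 5/(s(s+10)). Partial fractions: Y = 1/2/s - 1/2/(s+10)

Final answer: y(t) = 1/2(1 - e^(-10t))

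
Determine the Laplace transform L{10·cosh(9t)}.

L{cosh(ωt)} = s/(s² - ω²), so L{cosh(9t)} = s/(s² - 81). Then L{10·cosh(9t)} = 10·s/(s² - 81) = 10s/(s² - 81)

Final answer: 10s/(s² - 81)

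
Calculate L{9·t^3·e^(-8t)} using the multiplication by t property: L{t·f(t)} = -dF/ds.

Using L{t^n·e^(at)} = n!/(s-a)^(n+1), L{t^3·e^(-8t)} = 6/(s+8)^4, so L{9·t^3·e^(-8t)} = 9·6/(s+8)^4 = 54/(s+8)^4

Final answer: 54/(s+8)^4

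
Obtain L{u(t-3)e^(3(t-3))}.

u(t-a)f(t-a) with f(t)=e^(3t). L{e^(3t)} = 1/(s-3). By time shift: e^(-3s)/(s-3)

Final answer: e^(-3s)/(s-3)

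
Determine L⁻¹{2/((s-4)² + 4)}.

Form: b/((s-a)² + b²) → e^(at)sin(bt). With a=4, b=2

Final answer: e^(4t)·sin(2t)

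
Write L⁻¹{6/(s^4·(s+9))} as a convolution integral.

6/(s^4·(s+9)) = (6/s^4)·(1/(s+9)) = L{t^3}·L{e^(-9t)}. So f(t) = t^3*e^(-9t) = ∫₀ᵗ τ^3·e^(-9(t-τ)) dτ

Final answer: ∫₀ᵗ τ^3·e^(-9(t-τ)) dτ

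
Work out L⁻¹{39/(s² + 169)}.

This is the form c·a/(s² + a²) with a = 13, c = 3. L⁻¹ = 3·sin(13t)

Final answer: 3·sin(13t)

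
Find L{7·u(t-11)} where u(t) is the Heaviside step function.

L{u(t-a)} = e^(-as)/s. Here a=11, so L{u(t-11)} = e^(-11s)/s, and L{7·u(t-11)} = 7·e^(-11s)/s

Final answer: 7·e^(-11s)/s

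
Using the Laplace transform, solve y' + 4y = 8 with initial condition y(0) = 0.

sY + 4Y = 8/s. Y = 8/(s(s+4)). Partial fractions: Y = 2/s - 2/(s+4)

Final answer: y(t) = 2(1 - e^(-4t))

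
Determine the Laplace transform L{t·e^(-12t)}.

L{t^n·e^(at)} = n!/(s-a)^(n+1), so L{t·e^(-12t)} = 1/(s+12)^2

Final answer: 1/(s+12)^2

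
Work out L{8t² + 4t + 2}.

L{8t² + 4t + 2} = 8·2/s³ + 4/s² + 2/s = 16/s³ + 4/s² + 2/s

Final answer: 16/s³ + 4/s² + 2/s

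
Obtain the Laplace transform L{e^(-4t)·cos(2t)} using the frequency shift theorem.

Frequency shift: L{e^(at)f(t)} = F(s-a). L{e^(-4t)·cos(2t)} = (s+4)/((s+4)² + 4)

Final answer: (s+4)/((s+4)² + 4)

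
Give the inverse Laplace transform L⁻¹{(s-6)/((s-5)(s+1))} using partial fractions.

Using partial fractions, f(t) = (-e^(5t) + 7e^(-t))/6

Final answer: (-e^(5t) + 7e^(-t))/6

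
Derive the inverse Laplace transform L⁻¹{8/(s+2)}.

L⁻¹{1/(s-a)} = e^(at), so L⁻¹{1/(s+2)} = e^(-2t), and L⁻¹{8/(s+2)} = 8·e^(-2t)

Final answer: 8·e^(-2t)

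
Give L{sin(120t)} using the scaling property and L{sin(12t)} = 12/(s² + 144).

Using L{f(at)} = (1/a)F(s/a) with a=10: L{sin(120t)} = (1/10) · 12/((s/10)² + 144) = (1/10) · 12·100/(s² + 14400) = 120/(s² + 14400)

Final answer: 120/(s² + 14400)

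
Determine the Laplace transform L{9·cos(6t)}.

L{cos(ωt)} = s/(s² + ω²), so L{cos(6t)} = s/(s² + 36). Then L{9·cos(6t)} = 9·s/(s² + 36) = 9s/(s² + 36)

Final answer: 9s/(s² + 36)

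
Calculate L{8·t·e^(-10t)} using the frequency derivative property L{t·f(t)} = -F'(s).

L{e^(-10t)} = 1/(s+10). By frequency derivative: L{t·e^(-10t)} = -d/ds[1/(s+10)] = -(-1)/(s+10)² = 1/(s+10)². Then L{8·t·e^(-10t)} = 8·1/(s+10)² = 8/(s+10)²

Final answer: 8/(s+10)²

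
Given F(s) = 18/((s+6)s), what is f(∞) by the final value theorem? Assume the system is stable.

f(∞) = lim_{s→0} sF(s) = lim_{s→0} 18/(s+6) = 3

Final answer: 3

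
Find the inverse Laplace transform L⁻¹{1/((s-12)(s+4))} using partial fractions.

Decompose: A/(s-12) + B/(s+4). A = 1/16, B = -1/16. f(t) = (e^(12t) - e^(-4t))/16

Final answer: (e^(12t) - e^(-4t))/16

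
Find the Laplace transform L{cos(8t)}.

L{cos(ωt)} = s/(s² + ω²), so L{cos(8t)} = s/(s² + 64)

Final answer: s/(s² + 64)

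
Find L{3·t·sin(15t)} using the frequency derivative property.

L{sin(15t)} = 15/(s² + 225). By L{t·f(t)} = -F'(s): -d/ds[15/(s² + 225)] = -(15)·(-2s)/(s² + 225)² = 30s/(s² + 225)². Then L{3·t·sin(15t)} = 3·30s/(s² + 225)² = 90s/(s² + 225)²

Final answer: 90s/(s² + 225)²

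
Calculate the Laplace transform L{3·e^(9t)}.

L{e^(at)} = 1/(s-a), so L{e^(9t)} = 1/(s-9). Then L{3·e^(9t)} = 3/(s-9)

Final answer: 3/(s-9)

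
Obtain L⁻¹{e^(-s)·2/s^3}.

L⁻¹{2/s^3} = t^2. By the time shift theorem, L⁻¹{e^(-as)F(s)} = u(t-a)f(t-a) with a=1, so L⁻¹{e^(-s)·2/s^3} = u(t-1)·(t-1)^2

Final answer: u(t-1)·(t-1)^2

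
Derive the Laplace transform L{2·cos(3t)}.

L{cos(ωt)} = s/(s² + ω²), so L{cos(3t)} = s/(s² + 9). Then L{2·cos(3t)} = 2·s/(s² + 9) = 2s/(s² + 9)

Final answer: 2s/(s² + 9)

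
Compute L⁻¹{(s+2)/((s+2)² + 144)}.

Using frequency shift: L⁻¹{(s-a)/((s-a)² + b²)} = e^(at)cos(bt). Here a=-2, b=12

Final answer: e^(-2t)·cos(12t)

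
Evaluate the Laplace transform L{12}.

L{12} = 12 · L{1} = 12/s

Final answer: 12/s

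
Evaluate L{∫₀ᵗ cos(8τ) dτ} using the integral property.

L{∫₀ᵗ f(τ)dτ} = F(s)/s with F(s) = s/(s² + 64), so the result is (s/(s² + 64))/s = 1/(s² + 64)

Final answer: 1/(s² + 64)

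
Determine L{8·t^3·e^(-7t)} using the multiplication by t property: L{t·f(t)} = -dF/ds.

Using L{t^n·e^(at)} = n!/(s-a)^(n+1), L{t^3·e^(-7t)} = 6/(s+7)^4, so L{8·t^3·e^(-7t)} = 8·6/(s+7)^4 = 48/(s+7)^4

Final answer: 48/(s+7)^4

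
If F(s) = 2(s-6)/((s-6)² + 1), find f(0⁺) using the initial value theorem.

f(0⁺) = lim_{s→∞} sF(s) = lim_{s→∞} 2s(s-6)/((s-6)² + 1) = 2

Final answer: 2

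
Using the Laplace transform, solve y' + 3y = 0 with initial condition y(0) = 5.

L{y'} + 3L{y} = 0. sY - 5 + 3Y = 0. Y(s+3) = 5. Y = 5/(s+3)

Final answer: y(t) = 5e^(-3t)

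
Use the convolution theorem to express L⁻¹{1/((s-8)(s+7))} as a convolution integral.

1/((s-8)(s+7)) = (1/(s-8))·(1/(s+7)) = L{e^(8t)}·L{e^(-7t)}. So f(t) = e^(8t)*e^(-7t) = ∫₀ᵗ e^(8τ)·e^(-7(t-τ)) dτ

Final answer: ∫₀ᵗ e^(8τ)·e^(-7(t-τ)) dτ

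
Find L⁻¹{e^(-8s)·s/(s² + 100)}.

L⁻¹{s/(s² + 100)} = cos(10t). By the time shift theorem, L⁻¹{e^(-as)F(s)} = u(t-a)f(t-a) with a=8, so L⁻¹{e^(-8s)·s/(s² + 100)} = u(t-8)·cos(10(t-8))

Final answer: u(t-8)·cos(10(t-8))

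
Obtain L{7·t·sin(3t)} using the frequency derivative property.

L{sin(3t)} = 3/(s² + 9). By L{t·f(t)} = -F'(s): -d/ds[3/(s² + 9)] = -(3)·(-2s)/(s² + 9)² = 6s/(s² + 9)². Then L{7·t·sin(3t)} = 7·6s/(s² + 9)² = 42s/(s² + 9)²

Final answer: 42s/(s² + 9)²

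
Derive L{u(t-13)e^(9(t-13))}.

u(t-a)f(t-a) with f(t)=e^(9t). L{e^(9t)} = 1/(s-9). By time shift: e^(-13s)/(s-9)

Final answer: e^(-13s)/(s-9)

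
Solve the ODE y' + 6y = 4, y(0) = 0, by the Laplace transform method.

sY + 6Y = 4/s. Y = 4/(s(s+6)). Partial fractions: Y = 2/3/s - 2/3/(s+6)

Final answer: y(t) = 2/3(1 - e^(-6t))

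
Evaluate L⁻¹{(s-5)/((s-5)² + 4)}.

Using frequency shift: L⁻¹{(s-a)/((s-a)² + b²)} = e^(at)cos(bt). Here a=5, b=2

Final answer: e^(5t)·cos(2t)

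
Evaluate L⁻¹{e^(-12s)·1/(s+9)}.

L⁻¹{1/(s+9)} = e^(-9t). By the time shift theorem, L⁻¹{e^(-as)F(s)} = u(t-a)f(t-a) with a=12, so L⁻¹{e^(-12s)·1/(s+9)} = u(t-12)·e^(-9(t-12))

Final answer: u(t-12)·e^(-9(t-12))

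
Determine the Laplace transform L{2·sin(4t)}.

L{sin(ωt)} = ω/(s² + ω²), so L{sin(4t)} = 4/(s² + 16). Then L{2·sin(4t)} = 2·4/(s² + 16) = 8/(s² + 16)

Final answer: 8/(s² + 16)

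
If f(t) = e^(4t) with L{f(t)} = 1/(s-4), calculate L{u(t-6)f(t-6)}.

Time shift theorem: L{u(t-a)f(t-a)} = e^(-as)F(s). Here a=6, F(s) = 1/(s-4), so L{u(t-6)f(t-6)} = e^(-6s)·1/(s-4)

Final answer: e^(-6s)·1/(s-4)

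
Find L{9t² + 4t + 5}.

L{9t² + 4t + 5} = 9·2/s³ + 4/s² + 5/s = 18/s³ + 4/s² + 5/s

Final answer: 18/s³ + 4/s² + 5/s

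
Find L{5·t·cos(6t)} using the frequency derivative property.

L{cos(6t)} = s/(s² + 36). Derivative: d/ds[s/(s² + 36)] = [(s² + 36) - s·2s]/(s² + 36)² = (36 - s²)/(s² + 36)². So L{t·cos(6t)} = -F'(s) = (s² - 36)/(s² + 36)². Then L{5·t·cos(6t)} = 5·(s² - 36)/(s² + 36)²

Final answer: 5·(s² - 36)/(s² + 36)²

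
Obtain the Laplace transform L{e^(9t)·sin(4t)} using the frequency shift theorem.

Frequency shift: L{e^(at)f(t)} = F(s-a). L{e^(9t)·sin(4t)} = 4/((s-9)² + 16)

Final answer: 4/((s-9)² + 16)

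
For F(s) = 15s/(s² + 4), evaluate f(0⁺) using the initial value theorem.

f(0⁺) = lim_{s→∞} s·15s/(s² + 4) = lim_{s→∞} 15s²/(s² + 4) = 15

Final answer: 15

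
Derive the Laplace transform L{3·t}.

L{t^n} = n!/s^(n+1), so L{t} = 1/s^2. Then L{3·t} = 3·1/s^2 = 3/s^2

Final answer: 3/s^2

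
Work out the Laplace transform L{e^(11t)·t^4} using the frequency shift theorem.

L{e^(at)·t^n} = n!/(s-a)^(n+1), so L{e^(11t)·t^4} = 24/(s-11)^5

Final answer: 24/(s-11)^5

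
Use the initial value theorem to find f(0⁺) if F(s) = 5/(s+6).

f(0⁺) = lim_{s→∞} s·5/(s+6) = lim_{s→∞} 5s/(s+6) = 5

Final answer: 5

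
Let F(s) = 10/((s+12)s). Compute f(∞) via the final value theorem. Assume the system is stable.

f(∞) = lim_{s→0} sF(s) = lim_{s→0} 10/(s+12) = 5/6

Final answer: 5/6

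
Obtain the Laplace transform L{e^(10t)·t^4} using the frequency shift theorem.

L{e^(at)·t^n} = n!/(s-a)^(n+1), so L{e^(10t)·t^4} = 24/(s-10)^5

Final answer: 24/(s-10)^5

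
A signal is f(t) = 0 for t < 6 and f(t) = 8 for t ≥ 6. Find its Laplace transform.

f(t) = 8·u(t-6). L{u(t-6)} = e^(-6s)/s, so L{f(t)} = 8·e^(-6s)/s

Final answer: 8·e^(-6s)/s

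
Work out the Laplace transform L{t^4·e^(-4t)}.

L{t^n·e^(at)} = n!/(s-a)^(n+1), so L{t^4·e^(-4t)} = 24/(s+4)^5

Final answer: 24/(s+4)^5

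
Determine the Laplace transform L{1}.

L{1} = 1 · L{1} = 1/s

Final answer: 1/s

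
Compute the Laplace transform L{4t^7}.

L{4t^7} = 4 · L{t^7} = 4 · 5040/s^8 = 20160/s^8

Final answer: 20160/s^8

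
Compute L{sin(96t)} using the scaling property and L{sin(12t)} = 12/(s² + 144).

Using L{f(at)} = (1/a)F(s/a) with a=8: L{sin(96t)} = (1/8) · 12/((s/8)² + 144) = (1/8) · 12·64/(s² + 9216) = 96/(s² + 9216)

Final answer: 96/(s² + 9216)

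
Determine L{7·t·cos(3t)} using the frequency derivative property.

L{cos(3t)} = s/(s² + 9). Derivative: d/ds[s/(s² + 9)] = [(s² + 9) - s·2s]/(s² + 9)² = (9 - s²)/(s² + 9)². So L{t·cos(3t)} = -F'(s) = (s² - 9)/(s² + 9)². Then L{7·t·cos(3t)} = 7·(s² - 9)/(s² + 9)²

Final answer: 7·(s² - 9)/(s² + 9)²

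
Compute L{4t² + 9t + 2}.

L{4t² + 9t + 2} = 4·2/s³ + 9/s² + 2/s = 8/s³ + 9/s² + 2/s

Final answer: 8/s³ + 9/s² + 2/s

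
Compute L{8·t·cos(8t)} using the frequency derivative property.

L{cos(8t)} = s/(s² + 64). Derivative: d/ds[s/(s² + 64)] = [(s² + 64) - s·2s]/(s² + 64)² = (64 - s²)/(s² + 64)². So L{t·cos(8t)} = -F'(s) = (s² - 64)/(s² + 64)². Then L{8·t·cos(8t)} = 8·(s² - 64)/(s² + 64)²

Final answer: 8·(s² - 64)/(s² + 64)²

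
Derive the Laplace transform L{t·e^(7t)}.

L{t^n·e^(at)} = n!/(s-a)^(n+1), so L{t·e^(7t)} = 1/(s-7)^2

Final answer: 1/(s-7)^2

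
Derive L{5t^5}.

L{t^n} = n!/s^(n+1). So L{5t^5} = 5·5!/s^6 = 600/s^6

Final answer: 600/s^6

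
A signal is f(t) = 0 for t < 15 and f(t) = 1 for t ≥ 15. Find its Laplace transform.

f(t) = u(t-15). L{u(t-15)} = e^(-15s)/s, so L{f(t)} = e^(-15s)/s

Final answer: e^(-15s)/s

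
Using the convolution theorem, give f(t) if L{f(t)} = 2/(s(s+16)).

2/(s(s+16)) = (2/s)·(1/(s+16)) = L{2}·L{e^(-16t)}. By convolution, f(t) = 2*e^(-16t) = ∫₀ᵗ 2·e^(-16τ) dτ = 2·(1 - e^(-16t))/16

Final answer: 2·(1 - e^(-16t))/16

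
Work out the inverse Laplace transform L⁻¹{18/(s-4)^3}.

L⁻¹{n!/(s-a)^(n+1)} = t^n·e^(at) with n=2, a=4. So L⁻¹{2/(s-4)^3} = t^2·e^(4t), and L⁻¹{18/(s-4)^3} = (18/2)·t^2·e^(4t) = 9·t^2·e^(4t)

Final answer: 9·t^2·e^(4t)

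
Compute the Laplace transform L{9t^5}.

L{9t^5} = 9 · L{t^5} = 9 · 120/s^6 = 1080/s^6

Final answer: 1080/s^6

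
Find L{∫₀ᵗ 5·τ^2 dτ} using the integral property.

L{∫₀ᵗ f(τ)dτ} = F(s)/s with f(t) = 5t^2. F(s) = 10/s^3, so L{∫₀ᵗ 5·τ^2 dτ} = (10/s^3)/s = 10/s^4. (Check: ∫₀ᵗ 5·τ^2 dτ = 5t^3/3.)

Final answer: 10/s^4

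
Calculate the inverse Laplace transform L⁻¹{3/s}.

L⁻¹{c/s} = c, so L⁻¹{3/s} = 3

Final answer: 3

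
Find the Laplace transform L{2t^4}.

L{2t^4} = 2 · L{t^4} = 2 · 24/s^5 = 48/s^5

Final answer: 48/s^5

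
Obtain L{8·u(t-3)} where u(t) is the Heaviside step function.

L{u(t-a)} = e^(-as)/s. Here a=3, so L{u(t-3)} = e^(-3s)/s, and L{8·u(t-3)} = 8·e^(-3s)/s

Final answer: 8·e^(-3s)/s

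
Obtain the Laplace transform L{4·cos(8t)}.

L{cos(ωt)} = s/(s² + ω²), so L{cos(8t)} = s/(s² + 64). Then L{4·cos(8t)} = 4·s/(s² + 64) = 4s/(s² + 64)

Final answer: 4s/(s² + 64)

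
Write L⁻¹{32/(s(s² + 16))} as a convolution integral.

32/(s(s² + 16)) = (1/s)·(32/(s² + 16)) = L{1}·L{8·sin(4t)}. So f(t) = 1*(8·sin(4t)) = ∫₀ᵗ 8·sin(4τ) dτ

Final answer: ∫₀ᵗ 8·sin(4τ) dτ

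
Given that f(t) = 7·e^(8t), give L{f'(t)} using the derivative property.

f(0) = 7, F(s) = 7/(s-8). L{f'(t)} = s·F(s) - f(0) = 7s/(s-8) - 7 = (7s - 7(s-8))/(s-8) = 56/(s-8)

Final answer: 56/(s-8)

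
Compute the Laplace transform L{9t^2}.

L{9t^2} = 9 · L{t^2} = 9 · 2/s^3 = 18/s^3

Final answer: 18/s^3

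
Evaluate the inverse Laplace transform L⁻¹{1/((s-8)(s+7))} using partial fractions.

Decompose: A/(s-8) + B/(s+7). A = 1/15, B = -1/15. f(t) = (e^(8t) - e^(-7t))/15

Final answer: (e^(8t) - e^(-7t))/15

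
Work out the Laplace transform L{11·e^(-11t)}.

L{e^(at)} = 1/(s-a), so L{e^(-11t)} = 1/(s+11). Then L{11·e^(-11t)} = 11/(s+11)

Final answer: 11/(s+11)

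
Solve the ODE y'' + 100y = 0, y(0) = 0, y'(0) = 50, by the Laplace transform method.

L{y''} + 100L{y} = 0. s²Y - 0 - 50 + 100Y = 0. Y(s² + 100) = 50. Y = (50)/(s² + 100). Inverting: y(t) = 5sin(10t)

Final answer: y(t) = 5sin(10t)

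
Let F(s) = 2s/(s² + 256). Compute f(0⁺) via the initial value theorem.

f(0⁺) = lim_{s→∞} s·2s/(s² + 256) = lim_{s→∞} 2s²/(s² + 256) = 2

Final answer: 2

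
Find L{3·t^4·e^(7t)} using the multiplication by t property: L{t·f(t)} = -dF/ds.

Using L{t^n·e^(at)} = n!/(s-a)^(n+1), L{t^4·e^(7t)} = 24/(s-7)^5, so L{3·t^4·e^(7t)} = 3·24/(s-7)^5 = 72/(s-7)^5

Final answer: 72/(s-7)^5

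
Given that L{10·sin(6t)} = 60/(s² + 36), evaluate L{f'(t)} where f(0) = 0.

L{f'(t)} = s·F(s) - f(0) = s·60/(s² + 36) - 0 = 60s/(s² + 36)

Final answer: 60s/(s² + 36)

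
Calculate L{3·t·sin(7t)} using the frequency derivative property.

L{sin(7t)} = 7/(s² + 49). By L{t·f(t)} = -F'(s): -d/ds[7/(s² + 49)] = -(7)·(-2s)/(s² + 49)² = 14s/(s² + 49)². Then L{3·t·sin(7t)} = 3·14s/(s² + 49)² = 42s/(s² + 49)²

Final answer: 42s/(s² + 49)²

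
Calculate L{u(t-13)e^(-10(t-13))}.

u(t-a)f(t-a) with f(t)=e^(-10t). L{e^(-10t)} = 1/(s+10). By time shift: e^(-13s)/(s+10)

Final answer: e^(-13s)/(s+10)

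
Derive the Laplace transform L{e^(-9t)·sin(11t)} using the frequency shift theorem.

Frequency shift: L{e^(at)f(t)} = F(s-a). L{e^(-9t)·sin(11t)} = 11/((s+9)² + 121)

Final answer: 11/((s+9)² + 121)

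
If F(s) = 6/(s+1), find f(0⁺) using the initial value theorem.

f(0⁺) = lim_{s→∞} s·6/(s+1) = lim_{s→∞} 6s/(s+1) = 6

Final answer: 6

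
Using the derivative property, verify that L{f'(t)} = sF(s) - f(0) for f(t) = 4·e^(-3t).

f'(t) = -12e^(-3t). Direct: L{f'(t)} = -12/(s+3). Property: s·4/(s+3) - 4 = (4s - 4(s+3))/(s+3) = -12/(s+3). ✓

Final answer: -12/(s+3)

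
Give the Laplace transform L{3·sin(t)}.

L{sin(ωt)} = ω/(s² + ω²), so L{sin(t)} = 1/(s² + 1). Then L{3·sin(t)} = 3·1/(s² + 1) = 3/(s² + 1)

Final answer: 3/(s² + 1)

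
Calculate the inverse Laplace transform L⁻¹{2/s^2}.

L⁻¹{n!/s^(n+1)} = t^n with n=1. So L⁻¹{1/s^2} = t, and L⁻¹{2/s^2} = (2/1)·t = 2·t

Final answer: 2·t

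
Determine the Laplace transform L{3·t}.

L{t^n} = n!/s^(n+1), so L{t} = 1/s^2. Then L{3·t} = 3·1/s^2 = 3/s^2

Final answer: 3/s^2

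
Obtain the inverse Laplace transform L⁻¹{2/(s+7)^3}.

L⁻¹{n!/(s-a)^(n+1)} = t^n·e^(at), so L⁻¹{2/(s+7)^3} = t^2·e^(-7t)

Final answer: t^2·e^(-7t)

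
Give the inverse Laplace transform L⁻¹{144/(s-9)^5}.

L⁻¹{n!/(s-a)^(n+1)} = t^n·e^(at) with n=4, a=9. So L⁻¹{24/(s-9)^5} = t^4·e^(9t), and L⁻¹{144/(s-9)^5} = (144/24)·t^4·e^(9t) = 6·t^4·e^(9t)

Final answer: 6·t^4·e^(9t)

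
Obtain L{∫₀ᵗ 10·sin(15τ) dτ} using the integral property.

L{∫₀ᵗ f(τ)dτ} = F(s)/s with F(s) = 150/(s² + 225), so the result is (150/(s² + 225))/s = 150/(s(s² + 225))

Final answer: 150/(s(s² + 225))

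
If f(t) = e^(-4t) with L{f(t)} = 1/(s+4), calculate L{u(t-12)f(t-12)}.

Time shift theorem: L{u(t-a)f(t-a)} = e^(-as)F(s). Here a=12, F(s) = 1/(s+4), so L{u(t-12)f(t-12)} = e^(-12s)·1/(s+4)

Final answer: e^(-12s)·1/(s+4)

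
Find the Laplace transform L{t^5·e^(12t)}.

L{t^n·e^(at)} = n!/(s-a)^(n+1), so L{t^5·e^(12t)} = 120/(s-12)^6

Final answer: 120/(s-12)^6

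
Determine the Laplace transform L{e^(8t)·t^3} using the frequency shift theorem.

L{e^(at)·t^n} = n!/(s-a)^(n+1), so L{e^(8t)·t^3} = 6/(s-8)^4

Final answer: 6/(s-8)^4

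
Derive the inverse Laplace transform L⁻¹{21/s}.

L⁻¹{c/s} = c, so L⁻¹{21/s} = 21

Final answer: 21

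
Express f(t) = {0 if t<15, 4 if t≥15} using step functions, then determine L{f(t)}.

f(t) = 4·u(t-15). L{u(t-15)} = e^(-15s)/s, so L{f(t)} = 4·e^(-15s)/s

Final answer: 4·e^(-15s)/s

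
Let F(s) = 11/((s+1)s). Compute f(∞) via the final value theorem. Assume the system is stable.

f(∞) = lim_{s→0} sF(s) = lim_{s→0} 11/(s+1) = 11

Final answer: 11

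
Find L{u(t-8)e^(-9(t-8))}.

u(t-a)f(t-a) with f(t)=e^(-9t). L{e^(-9t)} = 1/(s+9). By time shift: e^(-8s)/(s+9)

Final answer: e^(-8s)/(s+9)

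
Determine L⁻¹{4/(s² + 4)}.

This is the form c·a/(s² + a²) with a = 2, c = 2. L⁻¹ = 2·sin(2t)

Final answer: 2·sin(2t)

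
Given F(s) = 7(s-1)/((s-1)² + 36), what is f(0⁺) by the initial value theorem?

f(0⁺) = lim_{s→∞} sF(s) = lim_{s→∞} 7s(s-1)/((s-1)² + 36) = 7

Final answer: 7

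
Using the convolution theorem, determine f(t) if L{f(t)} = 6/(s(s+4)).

6/(s(s+4)) = (6/s)·(1/(s+4)) = L{6}·L{e^(-4t)}. By convolution, f(t) = 6*e^(-4t) = ∫₀ᵗ 6·e^(-4τ) dτ = 6·(1 - e^(-4t))/4

Final answer: 6·(1 - e^(-4t))/4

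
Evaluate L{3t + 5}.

L{3t + 5} = 3·L{t} + 5·L{1} = 3/s² + 5/s

Final answer: 3/s² + 5/s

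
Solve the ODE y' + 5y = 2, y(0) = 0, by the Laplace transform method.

sY + 5Y = 2/s. Y = 2/(s(s+5)). Partial fractions: Y = 2/5/s - 2/5/(s+5)

Final answer: y(t) = 2/5(1 - e^(-5t))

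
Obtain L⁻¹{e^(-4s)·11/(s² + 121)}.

L⁻¹{11/(s² + 121)} = sin(11t). By the time shift theorem, L⁻¹{e^(-as)F(s)} = u(t-a)f(t-a) with a=4, so L⁻¹{e^(-4s)·11/(s² + 121)} = u(t-4)·sin(11(t-4))

Final answer: u(t-4)·sin(11(t-4))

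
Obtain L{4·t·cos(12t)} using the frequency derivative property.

L{cos(12t)} = s/(s² + 144). Derivative: d/ds[s/(s² + 144)] = [(s² + 144) - s·2s]/(s² + 144)² = (144 - s²)/(s² + 144)². So L{t·cos(12t)} = -F'(s) = (s² - 144)/(s² + 144)². Then L{4·t·cos(12t)} = 4·(s² - 144)/(s² + 144)²

Final answer: 4·(s² - 144)/(s² + 144)²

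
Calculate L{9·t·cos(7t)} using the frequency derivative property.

L{cos(7t)} = s/(s² + 49). Derivative: d/ds[s/(s² + 49)] = [(s² + 49) - s·2s]/(s² + 49)² = (49 - s²)/(s² + 49)². So L{t·cos(7t)} = -F'(s) = (s² - 49)/(s² + 49)². Then L{9·t·cos(7t)} = 9·(s² - 49)/(s² + 49)²

Final answer: 9·(s² - 49)/(s² + 49)²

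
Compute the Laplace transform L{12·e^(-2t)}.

L{e^(at)} = 1/(s-a), so L{e^(-2t)} = 1/(s+2). Then L{12·e^(-2t)} = 12/(s+2)

Final answer: 12/(s+2)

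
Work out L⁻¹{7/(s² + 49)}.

This is the form c·a/(s² + a²) with a = 7. L⁻¹ = sin(7t)

Final answer: sin(7t)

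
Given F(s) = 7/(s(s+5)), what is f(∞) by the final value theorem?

f(∞) = lim_{s→0} s·7/(s(s+5)) = lim_{s→0} 7/(s+5) = 7/5 = 7/5

Final answer: 7/5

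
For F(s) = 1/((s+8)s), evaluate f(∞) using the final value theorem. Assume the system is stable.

f(∞) = lim_{s→0} sF(s) = lim_{s→0} 1/(s+8) = 1/8

Final answer: 1/8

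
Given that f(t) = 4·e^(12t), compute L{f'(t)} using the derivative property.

f(0) = 4, F(s) = 4/(s-12). L{f'(t)} = s·F(s) - f(0) = 4s/(s-12) - 4 = (4s - 4(s-12))/(s-12) = 48/(s-12)

Final answer: 48/(s-12)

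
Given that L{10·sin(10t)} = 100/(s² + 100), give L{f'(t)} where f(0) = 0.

L{f'(t)} = s·F(s) - f(0) = s·100/(s² + 100) - 0 = 100s/(s² + 100)

Final answer: 100s/(s² + 100)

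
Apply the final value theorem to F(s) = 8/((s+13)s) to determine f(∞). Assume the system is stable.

f(∞) = lim_{s→0} sF(s) = lim_{s→0} 8/(s+13) = 8/13

Final answer: 8/13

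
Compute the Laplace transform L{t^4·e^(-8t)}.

L{t^n·e^(at)} = n!/(s-a)^(n+1), so L{t^4·e^(-8t)} = 24/(s+8)^5

Final answer: 24/(s+8)^5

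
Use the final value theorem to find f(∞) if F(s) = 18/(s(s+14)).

f(∞) = lim_{s→0} s·18/(s(s+14)) = lim_{s→0} 18/(s+14) = 18/14 = 9/7

Final answer: 9/7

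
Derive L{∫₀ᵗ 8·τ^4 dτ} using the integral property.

L{∫₀ᵗ f(τ)dτ} = F(s)/s with f(t) = 8t^4. F(s) = 192/s^5, so L{∫₀ᵗ 8·τ^4 dτ} = (192/s^5)/s = 192/s^6. (Check: ∫₀ᵗ 8·τ^4 dτ = 8t^5/5.)

Final answer: 192/s^6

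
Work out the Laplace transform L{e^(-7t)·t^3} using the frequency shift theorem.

L{e^(at)·t^n} = n!/(s-a)^(n+1), so L{e^(-7t)·t^3} = 6/(s+7)^4

Final answer: 6/(s+7)^4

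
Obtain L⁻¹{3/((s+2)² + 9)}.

Form: b/((s-a)² + b²) → e^(at)sin(bt). With a=-2, b=3

Final answer: e^(-2t)·sin(3t)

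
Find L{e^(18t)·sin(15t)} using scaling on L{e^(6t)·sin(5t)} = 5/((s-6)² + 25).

Scaling with a=3: L{e^(18t)·sin(15t)} = (1/3) · 5/((s/3-6)² + 25). Simplifying: 15/((s-18)² + 225)

Final answer: 15/((s-18)² + 225)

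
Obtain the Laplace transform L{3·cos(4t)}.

L{cos(ωt)} = s/(s² + ω²), so L{cos(4t)} = s/(s² + 16). Then L{3·cos(4t)} = 3·s/(s² + 16) = 3s/(s² + 16)

Final answer: 3s/(s² + 16)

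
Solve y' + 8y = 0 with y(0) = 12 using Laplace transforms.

L{y'} + 8L{y} = 0. sY - 12 + 8Y = 0. Y(s+8) = 12. Y = 12/(s+8)

Final answer: y(t) = 12e^(-8t)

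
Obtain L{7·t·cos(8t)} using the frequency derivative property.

L{cos(8t)} = s/(s² + 64). Derivative: d/ds[s/(s² + 64)] = [(s² + 64) - s·2s]/(s² + 64)² = (64 - s²)/(s² + 64)². So L{t·cos(8t)} = -F'(s) = (s² - 64)/(s² + 64)². Then L{7·t·cos(8t)} = 7·(s² - 64)/(s² + 64)²

Final answer: 7·(s² - 64)/(s² + 64)²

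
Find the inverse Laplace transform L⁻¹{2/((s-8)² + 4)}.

Using frequency shift, L⁻¹{2/((s-8)² + 4)} = e^(8t)·sin(2t)

Final answer: e^(8t)·sin(2t)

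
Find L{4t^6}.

L{t^n} = n!/s^(n+1). So L{4t^6} = 4·6!/s^7 = 2880/s^7

Final answer: 2880/s^7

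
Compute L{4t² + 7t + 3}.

L{4t² + 7t + 3} = 4·2/s³ + 7/s² + 3/s = 8/s³ + 7/s² + 3/s

Final answer: 8/s³ + 7/s² + 3/s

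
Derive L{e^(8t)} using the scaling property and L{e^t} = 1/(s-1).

Using L{f(at)} = (1/a)F(s/a) with a=8 and f(t) = e^t: L{e^(8t)} = (1/8) · 1/((s/8)-1) = (1/8) · 8/(s-8) = 1/(s-8)

Final answer: 1/(s-8)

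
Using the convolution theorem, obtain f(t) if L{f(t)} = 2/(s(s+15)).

2/(s(s+15)) = (2/s)·(1/(s+15)) = L{2}·L{e^(-15t)}. By convolution, f(t) = 2*e^(-15t) = ∫₀ᵗ 2·e^(-15τ) dτ = 2·(1 - e^(-15t))/15

Final answer: 2·(1 - e^(-15t))/15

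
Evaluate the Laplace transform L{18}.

L{18} = 18 · L{1} = 18/s

Final answer: 18/s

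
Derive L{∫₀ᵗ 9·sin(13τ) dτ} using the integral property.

L{∫₀ᵗ f(τ)dτ} = F(s)/s with F(s) = 117/(s² + 169), so the result is (117/(s² + 169))/s = 117/(s(s² + 169))

Final answer: 117/(s(s² + 169))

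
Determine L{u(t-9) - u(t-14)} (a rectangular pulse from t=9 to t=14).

L{u(t-a)} = e^(-as)/s. L{u(t-9) - u(t-14)} = (e^(-9s) - e^(-14s))/s

Final answer: (e^(-9s) - e^(-14s))/s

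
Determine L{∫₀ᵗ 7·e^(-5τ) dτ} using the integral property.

L{∫₀ᵗ f(τ)dτ} = F(s)/s with F(s) = 7/(s+5), so L{∫₀ᵗ 7·e^(-5τ) dτ} = 7/(s(s+5))

Final answer: 7/(s(s+5))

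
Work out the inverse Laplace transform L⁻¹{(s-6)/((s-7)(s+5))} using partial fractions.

Using partial fractions, f(t) = (e^(7t) + 11e^(-5t))/12

Final answer: (e^(7t) + 11e^(-5t))/12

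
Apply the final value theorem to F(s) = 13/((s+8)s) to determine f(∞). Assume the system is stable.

f(∞) = lim_{s→0} sF(s) = lim_{s→0} 13/(s+8) = 13/8

Final answer: 13/8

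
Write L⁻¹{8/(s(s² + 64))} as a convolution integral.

8/(s(s² + 64)) = (1/s)·(8/(s² + 64)) = L{1}·L{sin(8t)}. So f(t) = 1*(sin(8t)) = ∫₀ᵗ sin(8τ) dτ

Final answer: ∫₀ᵗ sin(8τ) dτ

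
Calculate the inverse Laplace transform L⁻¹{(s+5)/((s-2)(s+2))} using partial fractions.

Using partial fractions, f(t) = (7e^(2t) - 3e^(-2t))/4

Final answer: (7e^(2t) - 3e^(-2t))/4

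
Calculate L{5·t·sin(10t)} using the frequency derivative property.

L{sin(10t)} = 10/(s² + 100). By L{t·f(t)} = -F'(s): -d/ds[10/(s² + 100)] = -(10)·(-2s)/(s² + 100)² = 20s/(s² + 100)². Then L{5·t·sin(10t)} = 5·20s/(s² + 100)² = 100s/(s² + 100)²

Final answer: 100s/(s² + 100)²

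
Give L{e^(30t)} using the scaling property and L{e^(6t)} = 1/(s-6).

Using L{f(at)} = (1/a)F(s/a) with a=5 and f(t) = e^(6t): L{e^(30t)} = (1/5) · 1/((s/5)-6) = (1/5) · 5/(s-30) = 1/(s-30)

Final answer: 1/(s-30)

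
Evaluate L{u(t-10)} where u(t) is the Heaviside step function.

L{u(t-a)} = e^(-as)/s. Here a=10, so L{u(t-10)} = e^(-10s)/s

Final answer: e^(-10s)/s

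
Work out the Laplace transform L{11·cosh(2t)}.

L{cosh(ωt)} = s/(s² - ω²), so L{cosh(2t)} = s/(s² - 4). Then L{11·cosh(2t)} = 11·s/(s² - 4) = 11s/(s² - 4)

Final answer: 11s/(s² - 4)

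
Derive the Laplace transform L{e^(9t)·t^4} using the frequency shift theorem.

L{e^(at)·t^n} = n!/(s-a)^(n+1), so L{e^(9t)·t^4} = 24/(s-9)^5

Final answer: 24/(s-9)^5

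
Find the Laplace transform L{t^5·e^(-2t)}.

L{t^n·e^(at)} = n!/(s-a)^(n+1), so L{t^5·e^(-2t)} = 120/(s+2)^6

Final answer: 120/(s+2)^6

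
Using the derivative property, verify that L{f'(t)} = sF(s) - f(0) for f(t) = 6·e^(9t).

f'(t) = 54e^(9t). Direct: L{f'(t)} = 54/(s-9). Property: s·6/(s-9) - 6 = (6s - 6(s-9))/(s-9) = 54/(s-9). ✓

Final answer: 54/(s-9)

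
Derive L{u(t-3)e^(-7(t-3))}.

u(t-a)f(t-a) with f(t)=e^(-7t). L{e^(-7t)} = 1/(s+7). By time shift: e^(-3s)/(s+7)

Final answer: e^(-3s)/(s+7)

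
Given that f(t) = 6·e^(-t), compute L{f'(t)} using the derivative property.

f(0) = 6, F(s) = 6/(s+1). L{f'(t)} = s·F(s) - f(0) = 6s/(s+1) - 6 = (6s - 6(s+1))/(s+1) = -6/(s+1)

Final answer: -6/(s+1)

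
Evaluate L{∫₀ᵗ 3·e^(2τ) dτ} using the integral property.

L{∫₀ᵗ f(τ)dτ} = F(s)/s with F(s) = 3/(s-2), so L{∫₀ᵗ 3·e^(2τ) dτ} = 3/(s(s-2))

Final answer: 3/(s(s-2))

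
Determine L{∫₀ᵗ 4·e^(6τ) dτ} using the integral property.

L{∫₀ᵗ f(τ)dτ} = F(s)/s with F(s) = 4/(s-6), so L{∫₀ᵗ 4·e^(6τ) dτ} = 4/(s(s-6))

Final answer: 4/(s(s-6))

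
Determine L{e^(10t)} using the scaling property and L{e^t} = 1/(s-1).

Using L{f(at)} = (1/a)F(s/a) with a=10 and f(t) = e^t: L{e^(10t)} = (1/10) · 1/((s/10)-1) = (1/10) · 10/(s-10) = 1/(s-10)

Final answer: 1/(s-10)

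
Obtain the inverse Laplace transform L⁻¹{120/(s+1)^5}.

L⁻¹{n!/(s-a)^(n+1)} = t^n·e^(at) with n=4, a=-1. So L⁻¹{24/(s+1)^5} = t^4·e^(-t), and L⁻¹{120/(s+1)^5} = (120/24)·t^4·e^(-t) = 5·t^4·e^(-t)

Final answer: 5·t^4·e^(-t)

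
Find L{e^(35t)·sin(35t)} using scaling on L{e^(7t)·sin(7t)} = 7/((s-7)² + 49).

Scaling with a=5: L{e^(35t)·sin(35t)} = (1/5) · 7/((s/5-7)² + 49). Simplifying: 35/((s-35)² + 1225)

Final answer: 35/((s-35)² + 1225)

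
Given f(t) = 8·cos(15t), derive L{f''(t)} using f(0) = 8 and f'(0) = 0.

F(s) = 8s/(s² + 225). L{f''(t)} = s²F(s) - sf(0) - f'(0) = 8s³/(s² + 225) - 8s = (8s³ - 8s(s² + 225))/(s² + 225) = -1800s/(s² + 225)

Final answer: -1800s/(s² + 225)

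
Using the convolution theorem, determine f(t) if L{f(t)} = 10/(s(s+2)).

10/(s(s+2)) = (10/s)·(1/(s+2)) = L{10}·L{e^(-2t)}. By convolution, f(t) = 10*e^(-2t) = ∫₀ᵗ 10·e^(-2τ) dτ = 10·(1 - e^(-2t))/2

Final answer: 10·(1 - e^(-2t))/2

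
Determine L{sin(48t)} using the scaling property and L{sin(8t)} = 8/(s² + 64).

Using L{f(at)} = (1/a)F(s/a) with a=6: L{sin(48t)} = (1/6) · 8/((s/6)² + 64) = (1/6) · 8·36/(s² + 2304) = 48/(s² + 2304)

Final answer: 48/(s² + 2304)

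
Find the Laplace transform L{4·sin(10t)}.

L{sin(ωt)} = ω/(s² + ω²), so L{sin(10t)} = 10/(s² + 100). Then L{4·sin(10t)} = 4·10/(s² + 100) = 40/(s² + 100)

Final answer: 40/(s² + 100)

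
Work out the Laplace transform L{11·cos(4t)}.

L{cos(ωt)} = s/(s² + ω²), so L{cos(4t)} = s/(s² + 16). Then L{11·cos(4t)} = 11·s/(s² + 16) = 11s/(s² + 16)

Final answer: 11s/(s² + 16)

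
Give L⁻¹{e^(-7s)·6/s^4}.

L⁻¹{6/s^4} = t^3. By the time shift theorem, L⁻¹{e^(-as)F(s)} = u(t-a)f(t-a) with a=7, so L⁻¹{e^(-7s)·6/s^4} = u(t-7)·(t-7)^3

Final answer: u(t-7)·(t-7)^3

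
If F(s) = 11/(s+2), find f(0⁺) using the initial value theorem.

f(0⁺) = lim_{s→∞} s·11/(s+2) = lim_{s→∞} 11s/(s+2) = 11

Final answer: 11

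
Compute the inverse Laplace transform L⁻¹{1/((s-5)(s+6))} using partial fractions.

Decompose: A/(s-5) + B/(s+6). A = 1/11, B = -1/11. f(t) = (e^(5t) - e^(-6t))/11

Final answer: (e^(5t) - e^(-6t))/11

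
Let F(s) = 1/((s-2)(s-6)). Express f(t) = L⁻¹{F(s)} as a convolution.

1/((s-2)(s-6)) = (1/(s-2))·(1/(s-6)) = L{e^(2t)}·L{e^(6t)}. So f(t) = e^(2t)*e^(6t) = ∫₀ᵗ e^(2τ)·e^(6(t-τ)) dτ

Final answer: ∫₀ᵗ e^(2τ)·e^(6(t-τ)) dτ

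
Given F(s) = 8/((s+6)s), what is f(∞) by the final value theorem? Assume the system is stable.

f(∞) = lim_{s→0} sF(s) = lim_{s→0} 8/(s+6) = 4/3

Final answer: 4/3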